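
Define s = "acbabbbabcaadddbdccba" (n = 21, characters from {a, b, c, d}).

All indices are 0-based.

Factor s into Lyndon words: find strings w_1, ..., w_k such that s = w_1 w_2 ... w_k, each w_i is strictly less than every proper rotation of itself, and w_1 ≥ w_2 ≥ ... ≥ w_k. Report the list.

emit factor 1: 'acb' (i=0, period=3)
emit factor 2: 'abbbabc' (i=3, period=7)
emit factor 3: 'aadddbdccb' (i=10, period=10)
emit factor 4: 'a' (i=20, period=1)

["acb", "abbbabc", "aadddbdccb", "a"]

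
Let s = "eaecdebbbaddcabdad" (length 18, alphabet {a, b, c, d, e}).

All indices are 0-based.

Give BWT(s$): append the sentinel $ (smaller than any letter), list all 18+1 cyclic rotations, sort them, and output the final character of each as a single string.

dcdbebbeadeabdac$da

rank  rotation             last
    0  $eaecdebbbaddcabdad  d
    1  abdad$eaecdebbbaddc  c
    2  ad$eaecdebbbaddcabd  d
    3  addcabdad$eaecdebbb  b
    4  aecdebbbaddcabdad$e  e
    5  baddcabdad$eaecdebb  b
    6  bbaddcabdad$eaecdeb  b
    7  bbbaddcabdad$eaecde  e
    8  bdad$eaecdebbbaddca  a
    9  cabdad$eaecdebbbadd  d
   10  cdebbbaddcabdad$eae  e
   11  d$eaecdebbbaddcabda  a
   12  dad$eaecdebbbaddcab  b
   13  dcabdad$eaecdebbbad  d
   14  ddcabdad$eaecdebbba  a
   15  debbbaddcabdad$eaec  c
   16  eaecdebbbaddcabdad$  $
   17  ebbbaddcabdad$eaecd  d
   18  ecdebbbaddcabdad$ea  a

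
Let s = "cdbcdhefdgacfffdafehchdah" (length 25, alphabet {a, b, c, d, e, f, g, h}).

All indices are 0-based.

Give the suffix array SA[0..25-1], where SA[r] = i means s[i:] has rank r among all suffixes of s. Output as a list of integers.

sorted suffixes:
  #0 SA[0]=10  'acfffdafehchdah'
  #1 SA[1]=16  'afehchdah'
  #2 SA[2]=23  'ah'
  #3 SA[3]=2  'bcdhefdgacfffdafehchdah'
  #4 SA[4]=0  'cdbcdhefdgacfffdafehchdah'
  #5 SA[5]=3  'cdhefdgacfffdafehchdah'
  #6 SA[6]=11  'cfffdafehchdah'
  #7 SA[7]=20  'chdah'
  #8 SA[8]=15  'dafehchdah'
  #9 SA[9]=22  'dah'
  #10 SA[10]=1  'dbcdhefdgacfffdafehchdah'
  #11 SA[11]=8  'dgacfffdafehchdah'
  #12 SA[12]=4  'dhefdgacfffdafehchdah'
  #13 SA[13]=6  'efdgacfffdafehchdah'
  #14 SA[14]=18  'ehchdah'
  #15 SA[15]=14  'fdafehchdah'
  #16 SA[16]=7  'fdgacfffdafehchdah'
  #17 SA[17]=17  'fehchdah'
  #18 SA[18]=13  'ffdafehchdah'
  #19 SA[19]=12  'fffdafehchdah'
  #20 SA[20]=9  'gacfffdafehchdah'
  #21 SA[21]=24  'h'
  #22 SA[22]=19  'hchdah'
  #23 SA[23]=21  'hdah'
  #24 SA[24]=5  'hefdgacfffdafehchdah'

[10, 16, 23, 2, 0, 3, 11, 20, 15, 22, 1, 8, 4, 6, 18, 14, 7, 17, 13, 12, 9, 24, 19, 21, 5]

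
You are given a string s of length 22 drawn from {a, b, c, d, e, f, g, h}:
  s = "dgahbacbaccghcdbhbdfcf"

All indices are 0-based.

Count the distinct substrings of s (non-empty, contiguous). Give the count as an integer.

234

rank→(start, suffix):
  0 → (5, 'acbaccghcdbhbdfcf')
  1 → (8, 'accghcdbhbdfcf')
  2 → (2, 'ahbacbaccghcdbhbdfcf')
  3 → (4, 'bacbaccghcdbhbdfcf')
  4 → (7, 'baccghcdbhbdfcf')
  5 → (17, 'bdfcf')
  6 → (15, 'bhbdfcf')
  7 → (6, 'cbaccghcdbhbdfcf')
  8 → (9, 'ccghcdbhbdfcf')
  9 → (13, 'cdbhbdfcf')
  10 → (20, 'cf')
  11 → (10, 'cghcdbhbdfcf')
  12 → (14, 'dbhbdfcf')
  13 → (18, 'dfcf')
  14 → (0, 'dgahbacbaccghcdbhbdfcf')
  15 → (21, 'f')
  16 → (19, 'fcf')
  17 → (1, 'gahbacbaccghcdbhbdfcf')
  18 → (11, 'ghcdbhbdfcf')
  19 → (3, 'hbacbaccghcdbhbdfcf')
  20 → (16, 'hbdfcf')
  21 → (12, 'hcdbhbdfcf')

SA = [5, 8, 2, 4, 7, 17, 15, 6, 9, 13, 20, 10, 14, 18, 0, 21, 19, 1, 11, 3, 16, 12]
i: (SA[i-1],SA[i]) lcp shared
  1: (5,8) 2 'ac'
  2: (8,2) 1 'a'
  3: (2,4) 0 ''
  4: (4,7) 3 'bac'
  5: (7,17) 1 'b'
  6: (17,15) 1 'b'
  7: (15,6) 0 ''
  8: (6,9) 1 'c'
  9: (9,13) 1 'c'
  10: (13,20) 1 'c'
  11: (20,10) 1 'c'
  12: (10,14) 0 ''
  13: (14,18) 1 'd'
  14: (18,0) 1 'd'
  15: (0,21) 0 ''
  16: (21,19) 1 'f'
  17: (19,1) 0 ''
  18: (1,11) 1 'g'
  19: (11,3) 0 ''
  20: (3,16) 2 'hb'
  21: (16,12) 1 'h'

n(n+1)/2 = 22·23/2 = 253
Σ LCP = 0 + 2 + 1 + 0 + 3 + 1 + 1 + 0 + 1 + 1 + 1 + 1 + 0 + 1 + 1 + 0 + 1 + 0 + 1 + 0 + 2 + 1 = 19
distinct = 253 − 19 = 234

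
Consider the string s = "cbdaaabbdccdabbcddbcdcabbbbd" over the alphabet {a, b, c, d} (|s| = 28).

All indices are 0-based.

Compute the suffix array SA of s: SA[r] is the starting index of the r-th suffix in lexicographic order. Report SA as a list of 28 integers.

sorted suffixes:
  #0 SA[0]=3  'aaabbdccdabbcddbcdcabbbbd'
  #1 SA[1]=4  'aabbdccdabbcddbcdcabbbbd'
  #2 SA[2]=22  'abbbbd'
  #3 SA[3]=12  'abbcddbcdcabbbbd'
  #4 SA[4]=5  'abbdccdabbcddbcdcabbbbd'
  #5 SA[5]=23  'bbbbd'
  #6 SA[6]=24  'bbbd'
  #7 SA[7]=13  'bbcddbcdcabbbbd'
  #8 SA[8]=25  'bbd'
  #9 SA[9]=6  'bbdccdabbcddbcdcabbbbd'
  #10 SA[10]=18  'bcdcabbbbd'
  #11 SA[11]=14  'bcddbcdcabbbbd'
  #12 SA[12]=26  'bd'
  #13 SA[13]=1  'bdaaabbdccdabbcddbcdcabbbbd'
  #14 SA[14]=7  'bdccdabbcddbcdcabbbbd'
  #15 SA[15]=21  'cabbbbd'
  #16 SA[16]=0  'cbdaaabbdccdabbcddbcdcabbbbd'
  #17 SA[17]=9  'ccdabbcddbcdcabbbbd'
  #18 SA[18]=10  'cdabbcddbcdcabbbbd'
  #19 SA[19]=19  'cdcabbbbd'
  #20 SA[20]=15  'cddbcdcabbbbd'
  #21 SA[21]=27  'd'
  #22 SA[22]=2  'daaabbdccdabbcddbcdcabbbbd'
  #23 SA[23]=11  'dabbcddbcdcabbbbd'
  #24 SA[24]=17  'dbcdcabbbbd'
  #25 SA[25]=20  'dcabbbbd'
  #26 SA[26]=8  'dccdabbcddbcdcabbbbd'
  #27 SA[27]=16  'ddbcdcabbbbd'

[3, 4, 22, 12, 5, 23, 24, 13, 25, 6, 18, 14, 26, 1, 7, 21, 0, 9, 10, 19, 15, 27, 2, 11, 17, 20, 8, 16]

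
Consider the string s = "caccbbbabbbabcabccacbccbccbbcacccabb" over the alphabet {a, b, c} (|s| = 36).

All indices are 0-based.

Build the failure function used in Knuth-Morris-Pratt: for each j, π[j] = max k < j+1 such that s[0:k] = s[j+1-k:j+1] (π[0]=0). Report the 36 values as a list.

[0, 0, 1, 1, 0, 0, 0, 0, 0, 0, 0, 0, 0, 1, 2, 0, 1, 1, 2, 3, 0, 1, 1, 0, 1, 1, 0, 0, 1, 2, 3, 4, 1, 2, 0, 0]

π[0] = 0
j=1 s[j]='a': π[1]=0 (border '')
j=2 s[j]='c': π[2]=1 (border 'c')
j=3 s[j]='c': k: 1→0; π[3]=1 (border 'c')
j=4 s[j]='b': k: 1→0; π[4]=0 (border '')
j=5 s[j]='b': π[5]=0 (border '')
j=6 s[j]='b': π[6]=0 (border '')
j=7 s[j]='a': π[7]=0 (border '')
j=8 s[j]='b': π[8]=0 (border '')
j=9 s[j]='b': π[9]=0 (border '')
j=10 s[j]='b': π[10]=0 (border '')
j=11 s[j]='a': π[11]=0 (border '')
j=12 s[j]='b': π[12]=0 (border '')
j=13 s[j]='c': π[13]=1 (border 'c')
j=14 s[j]='a': π[14]=2 (border 'ca')
j=15 s[j]='b': k: 2→0; π[15]=0 (border '')
j=16 s[j]='c': π[16]=1 (border 'c')
j=17 s[j]='c': k: 1→0; π[17]=1 (border 'c')
j=18 s[j]='a': π[18]=2 (border 'ca')
j=19 s[j]='c': π[19]=3 (border 'cac')
j=20 s[j]='b': k: 3→1→0; π[20]=0 (border '')
j=21 s[j]='c': π[21]=1 (border 'c')
j=22 s[j]='c': k: 1→0; π[22]=1 (border 'c')
j=23 s[j]='b': k: 1→0; π[23]=0 (border '')
j=24 s[j]='c': π[24]=1 (border 'c')
j=25 s[j]='c': k: 1→0; π[25]=1 (border 'c')
j=26 s[j]='b': k: 1→0; π[26]=0 (border '')
j=27 s[j]='b': π[27]=0 (border '')
j=28 s[j]='c': π[28]=1 (border 'c')
j=29 s[j]='a': π[29]=2 (border 'ca')
j=30 s[j]='c': π[30]=3 (border 'cac')
j=31 s[j]='c': π[31]=4 (border 'cacc')
j=32 s[j]='c': k: 4→1→0; π[32]=1 (border 'c')
j=33 s[j]='a': π[33]=2 (border 'ca')
j=34 s[j]='b': k: 2→0; π[34]=0 (border '')
j=35 s[j]='b': π[35]=0 (border '')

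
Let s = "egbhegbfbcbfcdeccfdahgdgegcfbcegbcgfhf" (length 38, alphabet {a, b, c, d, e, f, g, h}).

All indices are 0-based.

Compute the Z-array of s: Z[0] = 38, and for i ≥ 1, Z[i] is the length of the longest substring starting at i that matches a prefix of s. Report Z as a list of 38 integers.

Z[0]=38
i=1: outside box; Z[1]=0
i=2: outside box; Z[2]=0
i=3: outside box; Z[3]=0
i=4: outside box; Z[4]=3 extend→box=[4,7)
i=5: min(r-i=2, Z[1]=0)=0; Z[5]=0
i=6: min(r-i=1, Z[2]=0)=0; Z[6]=0
i=7: outside box; Z[7]=0
i=8: outside box; Z[8]=0
i=9: outside box; Z[9]=0
i=10: outside box; Z[10]=0
i=11: outside box; Z[11]=0
i=12: outside box; Z[12]=0
i=13: outside box; Z[13]=0
i=14: outside box; Z[14]=1 extend→box=[14,15)
i=15: outside box; Z[15]=0
i=16: outside box; Z[16]=0
i=17: outside box; Z[17]=0
i=18: outside box; Z[18]=0
i=19: outside box; Z[19]=0
i=20: outside box; Z[20]=0
i=21: outside box; Z[21]=0
i=22: outside box; Z[22]=0
i=23: outside box; Z[23]=0
i=24: outside box; Z[24]=2 extend→box=[24,26)
i=25: min(r-i=1, Z[1]=0)=0; Z[25]=0
i=26: outside box; Z[26]=0
i=27: outside box; Z[27]=0
i=28: outside box; Z[28]=0
i=29: outside box; Z[29]=0
i=30: outside box; Z[30]=3 extend→box=[30,33)
i=31: min(r-i=2, Z[1]=0)=0; Z[31]=0
i=32: min(r-i=1, Z[2]=0)=0; Z[32]=0
i=33: outside box; Z[33]=0
i=34: outside box; Z[34]=0
i=35: outside box; Z[35]=0
i=36: outside box; Z[36]=0
i=37: outside box; Z[37]=0

[38, 0, 0, 0, 3, 0, 0, 0, 0, 0, 0, 0, 0, 0, 1, 0, 0, 0, 0, 0, 0, 0, 0, 0, 2, 0, 0, 0, 0, 0, 3, 0, 0, 0, 0, 0, 0, 0]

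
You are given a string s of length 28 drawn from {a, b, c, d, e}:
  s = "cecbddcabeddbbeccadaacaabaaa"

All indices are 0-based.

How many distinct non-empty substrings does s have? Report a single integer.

374

rank→(start, suffix):
  0 → (27, 'a')
  1 → (26, 'aa')
  2 → (25, 'aaa')
  3 → (22, 'aabaaa')
  4 → (19, 'aacaabaaa')
  5 → (23, 'abaaa')
  6 → (7, 'abeddbbeccadaacaabaaa')
  7 → (20, 'acaabaaa')
  8 → (17, 'adaacaabaaa')
  9 → (24, 'baaa')
  10 → (12, 'bbeccadaacaabaaa')
  11 → (3, 'bddcabeddbbeccadaacaabaaa')
  12 → (13, 'beccadaacaabaaa')
  13 → (8, 'beddbbeccadaacaabaaa')
  14 → (21, 'caabaaa')
  15 → (6, 'cabeddbbeccadaacaabaaa')
  16 → (16, 'cadaacaabaaa')
  17 → (2, 'cbddcabeddbbeccadaacaabaaa')
  18 → (15, 'ccadaacaabaaa')
  19 → (0, 'cecbddcabeddbbeccadaacaabaaa')
  20 → (18, 'daacaabaaa')
  21 → (11, 'dbbeccadaacaabaaa')
  22 → (5, 'dcabeddbbeccadaacaabaaa')
  23 → (10, 'ddbbeccadaacaabaaa')
  24 → (4, 'ddcabeddbbeccadaacaabaaa')
  25 → (1, 'ecbddcabeddbbeccadaacaabaaa')
  26 → (14, 'eccadaacaabaaa')
  27 → (9, 'eddbbeccadaacaabaaa')

SA = [27, 26, 25, 22, 19, 23, 7, 20, 17, 24, 12, 3, 13, 8, 21, 6, 16, 2, 15, 0, 18, 11, 5, 10, 4, 1, 14, 9]
i: (SA[i-1],SA[i]) lcp shared
  1: (27,26) 1 'a'
  2: (26,25) 2 'aa'
  3: (25,22) 2 'aa'
  4: (22,19) 2 'aa'
  5: (19,23) 1 'a'
  6: (23,7) 2 'ab'
  7: (7,20) 1 'a'
  8: (20,17) 1 'a'
  9: (17,24) 0 ''
  10: (24,12) 1 'b'
  11: (12,3) 1 'b'
  12: (3,13) 1 'b'
  13: (13,8) 2 'be'
  14: (8,21) 0 ''
  15: (21,6) 2 'ca'
  16: (6,16) 2 'ca'
  17: (16,2) 1 'c'
  18: (2,15) 1 'c'
  19: (15,0) 1 'c'
  20: (0,18) 0 ''
  21: (18,11) 1 'd'
  22: (11,5) 1 'd'
  23: (5,10) 1 'd'
  24: (10,4) 2 'dd'
  25: (4,1) 0 ''
  26: (1,14) 2 'ec'
  27: (14,9) 1 'e'

n(n+1)/2 = 28·29/2 = 406
Σ LCP = 0 + 1 + 2 + 2 + 2 + 1 + 2 + 1 + 1 + 0 + 1 + 1 + 1 + 2 + 0 + 2 + 2 + 1 + 1 + 1 + 0 + 1 + 1 + 1 + 2 + 0 + 2 + 1 = 32
distinct = 406 − 32 = 374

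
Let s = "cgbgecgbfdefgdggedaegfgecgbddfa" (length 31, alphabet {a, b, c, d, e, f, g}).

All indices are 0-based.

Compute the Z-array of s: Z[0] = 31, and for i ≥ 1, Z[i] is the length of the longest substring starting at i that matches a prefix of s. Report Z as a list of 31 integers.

[31, 0, 0, 0, 0, 3, 0, 0, 0, 0, 0, 0, 0, 0, 0, 0, 0, 0, 0, 0, 0, 0, 0, 0, 3, 0, 0, 0, 0, 0, 0]

Z[0]=31
i=1: outside box; Z[1]=0
i=2: outside box; Z[2]=0
i=3: outside box; Z[3]=0
i=4: outside box; Z[4]=0
i=5: outside box; Z[5]=3 grow→box=[5,8)
i=6: min(r-i=2, Z[1]=0)=0; Z[6]=0
i=7: min(r-i=1, Z[2]=0)=0; Z[7]=0
i=8: outside box; Z[8]=0
i=9: outside box; Z[9]=0
i=10: outside box; Z[10]=0
i=11: outside box; Z[11]=0
i=12: outside box; Z[12]=0
i=13: outside box; Z[13]=0
i=14: outside box; Z[14]=0
i=15: outside box; Z[15]=0
i=16: outside box; Z[16]=0
i=17: outside box; Z[17]=0
i=18: outside box; Z[18]=0
i=19: outside box; Z[19]=0
i=20: outside box; Z[20]=0
i=21: outside box; Z[21]=0
i=22: outside box; Z[22]=0
i=23: outside box; Z[23]=0
i=24: outside box; Z[24]=3 grow→box=[24,27)
i=25: min(r-i=2, Z[1]=0)=0; Z[25]=0
i=26: min(r-i=1, Z[2]=0)=0; Z[26]=0
i=27: outside box; Z[27]=0
i=28: outside box; Z[28]=0
i=29: outside box; Z[29]=0
i=30: outside box; Z[30]=0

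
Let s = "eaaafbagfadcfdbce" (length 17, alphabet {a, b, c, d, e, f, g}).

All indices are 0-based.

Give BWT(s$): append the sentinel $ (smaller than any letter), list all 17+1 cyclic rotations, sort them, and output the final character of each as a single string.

rank  rotation            last
    0  $eaaafbagfadcfdbce  e
    1  aaafbagfadcfdbce$e  e
    2  aafbagfadcfdbce$ea  a
    3  adcfdbce$eaaafbagf  f
    4  afbagfadcfdbce$eaa  a
    5  agfadcfdbce$eaaafb  b
    6  bagfadcfdbce$eaaaf  f
    7  bce$eaaafbagfadcfd  d
    8  ce$eaaafbagfadcfdb  b
    9  cfdbce$eaaafbagfad  d
   10  dbce$eaaafbagfadcf  f
   11  dcfdbce$eaaafbagfa  a
   12  e$eaaafbagfadcfdbc  c
   13  eaaafbagfadcfdbce$  $
   14  fadcfdbce$eaaafbag  g
   15  fbagfadcfdbce$eaaa  a
   16  fdbce$eaaafbagfadc  c
   17  gfadcfdbce$eaaafba  a

eeafabfdbdfac$gaca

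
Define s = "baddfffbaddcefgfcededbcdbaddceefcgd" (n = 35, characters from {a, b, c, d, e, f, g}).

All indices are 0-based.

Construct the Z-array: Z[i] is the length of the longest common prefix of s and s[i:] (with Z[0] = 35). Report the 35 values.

[35, 0, 0, 0, 0, 0, 0, 4, 0, 0, 0, 0, 0, 0, 0, 0, 0, 0, 0, 0, 0, 1, 0, 0, 4, 0, 0, 0, 0, 0, 0, 0, 0, 0, 0]

Z[0]=35
i=1: i≥r, start 0; Z[1]=0
i=2: i≥r, start 0; Z[2]=0
i=3: i≥r, start 0; Z[3]=0
i=4: i≥r, start 0; Z[4]=0
i=5: i≥r, start 0; Z[5]=0
i=6: i≥r, start 0; Z[6]=0
i=7: i≥r, start 0; Z[7]=4 extend→box=[7,11)
i=8: min(r-i=3, Z[1]=0)=0; Z[8]=0
i=9: min(r-i=2, Z[2]=0)=0; Z[9]=0
i=10: min(r-i=1, Z[3]=0)=0; Z[10]=0
i=11: i≥r, start 0; Z[11]=0
i=12: i≥r, start 0; Z[12]=0
i=13: i≥r, start 0; Z[13]=0
i=14: i≥r, start 0; Z[14]=0
i=15: i≥r, start 0; Z[15]=0
i=16: i≥r, start 0; Z[16]=0
i=17: i≥r, start 0; Z[17]=0
i=18: i≥r, start 0; Z[18]=0
i=19: i≥r, start 0; Z[19]=0
i=20: i≥r, start 0; Z[20]=0
i=21: i≥r, start 0; Z[21]=1 extend→box=[21,22)
i=22: i≥r, start 0; Z[22]=0
i=23: i≥r, start 0; Z[23]=0
i=24: i≥r, start 0; Z[24]=4 extend→box=[24,28)
i=25: min(r-i=3, Z[1]=0)=0; Z[25]=0
i=26: min(r-i=2, Z[2]=0)=0; Z[26]=0
i=27: min(r-i=1, Z[3]=0)=0; Z[27]=0
i=28: i≥r, start 0; Z[28]=0
i=29: i≥r, start 0; Z[29]=0
i=30: i≥r, start 0; Z[30]=0
i=31: i≥r, start 0; Z[31]=0
i=32: i≥r, start 0; Z[32]=0
i=33: i≥r, start 0; Z[33]=0
i=34: i≥r, start 0; Z[34]=0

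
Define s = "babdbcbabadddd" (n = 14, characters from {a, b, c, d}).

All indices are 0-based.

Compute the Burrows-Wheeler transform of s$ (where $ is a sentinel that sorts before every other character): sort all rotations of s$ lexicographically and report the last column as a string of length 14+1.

rank  rotation         last
    0  $babdbcbabadddd  d
    1  abadddd$babdbcb  b
    2  abdbcbabadddd$b  b
    3  adddd$babdbcbab  b
    4  babadddd$babdbc  c
    5  babdbcbabadddd$  $
    6  badddd$babdbcba  a
    7  bcbabadddd$babd  d
    8  bdbcbabadddd$ba  a
    9  cbabadddd$babdb  b
   10  d$babdbcbabaddd  d
   11  dbcbabadddd$bab  b
   12  dd$babdbcbabadd  d
   13  ddd$babdbcbabad  d
   14  dddd$babdbcbaba  a

dbbbc$adabdbdda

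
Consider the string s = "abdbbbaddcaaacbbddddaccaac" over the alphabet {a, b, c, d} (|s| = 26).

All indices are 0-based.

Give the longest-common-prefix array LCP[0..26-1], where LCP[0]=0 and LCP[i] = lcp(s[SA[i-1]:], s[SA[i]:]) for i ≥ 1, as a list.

rank→(start, suffix):
  0 → (10, 'aaacbbddddaccaac')
  1 → (23, 'aac')
  2 → (11, 'aacbbddddaccaac')
  3 → (0, 'abdbbbaddcaaacbbddddaccaac')
  4 → (24, 'ac')
  5 → (12, 'acbbddddaccaac')
  6 → (20, 'accaac')
  7 → (6, 'addcaaacbbddddaccaac')
  8 → (5, 'baddcaaacbbddddaccaac')
  9 → (4, 'bbaddcaaacbbddddaccaac')
  10 → (3, 'bbbaddcaaacbbddddaccaac')
  11 → (14, 'bbddddaccaac')
  12 → (1, 'bdbbbaddcaaacbbddddaccaac')
  13 → (15, 'bddddaccaac')
  14 → (25, 'c')
  15 → (9, 'caaacbbddddaccaac')
  16 → (22, 'caac')
  17 → (13, 'cbbddddaccaac')
  18 → (21, 'ccaac')
  19 → (19, 'daccaac')
  20 → (2, 'dbbbaddcaaacbbddddaccaac')
  21 → (8, 'dcaaacbbddddaccaac')
  22 → (18, 'ddaccaac')
  23 → (7, 'ddcaaacbbddddaccaac')
  24 → (17, 'dddaccaac')
  25 → (16, 'ddddaccaac')

SA = [10, 23, 11, 0, 24, 12, 20, 6, 5, 4, 3, 14, 1, 15, 25, 9, 22, 13, 21, 19, 2, 8, 18, 7, 17, 16]
i: (SA[i-1],SA[i]) lcp shared
  1: (10,23) 2 'aa'
  2: (23,11) 3 'aac'
  3: (11,0) 1 'a'
  4: (0,24) 1 'a'
  5: (24,12) 2 'ac'
  6: (12,20) 2 'ac'
  7: (20,6) 1 'a'
  8: (6,5) 0 ''
  9: (5,4) 1 'b'
  10: (4,3) 2 'bb'
  11: (3,14) 2 'bb'
  12: (14,1) 1 'b'
  13: (1,15) 2 'bd'
  14: (15,25) 0 ''
  15: (25,9) 1 'c'
  16: (9,22) 3 'caa'
  17: (22,13) 1 'c'
  18: (13,21) 1 'c'
  19: (21,19) 0 ''
  20: (19,2) 1 'd'
  21: (2,8) 1 'd'
  22: (8,18) 1 'd'
  23: (18,7) 2 'dd'
  24: (7,17) 2 'dd'
  25: (17,16) 3 'ddd'

[0, 2, 3, 1, 1, 2, 2, 1, 0, 1, 2, 2, 1, 2, 0, 1, 3, 1, 1, 0, 1, 1, 1, 2, 2, 3]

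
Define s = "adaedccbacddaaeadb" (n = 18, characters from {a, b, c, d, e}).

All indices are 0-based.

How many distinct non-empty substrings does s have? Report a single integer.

155

sorted suffixes:
  #0 SA[0]=12  'aaeadb'
  #1 SA[1]=8  'acddaaeadb'
  #2 SA[2]=0  'adaedccbacddaaeadb'
  #3 SA[3]=15  'adb'
  #4 SA[4]=13  'aeadb'
  #5 SA[5]=2  'aedccbacddaaeadb'
  #6 SA[6]=17  'b'
  #7 SA[7]=7  'bacddaaeadb'
  #8 SA[8]=6  'cbacddaaeadb'
  #9 SA[9]=5  'ccbacddaaeadb'
  #10 SA[10]=9  'cddaaeadb'
  #11 SA[11]=11  'daaeadb'
  #12 SA[12]=1  'daedccbacddaaeadb'
  #13 SA[13]=16  'db'
  #14 SA[14]=4  'dccbacddaaeadb'
  #15 SA[15]=10  'ddaaeadb'
  #16 SA[16]=14  'eadb'
  #17 SA[17]=3  'edccbacddaaeadb'

SA = [12, 8, 0, 15, 13, 2, 17, 7, 6, 5, 9, 11, 1, 16, 4, 10, 14, 3]
[i] adj suffixes → lcp
  [1] 12/8 → 1 ('a')
  [2] 8/0 → 1 ('a')
  [3] 0/15 → 2 ('ad')
  [4] 15/13 → 1 ('a')
  [5] 13/2 → 2 ('ae')
  [6] 2/17 → 0 ('')
  [7] 17/7 → 1 ('b')
  [8] 7/6 → 0 ('')
  [9] 6/5 → 1 ('c')
  [10] 5/9 → 1 ('c')
  [11] 9/11 → 0 ('')
  [12] 11/1 → 2 ('da')
  [13] 1/16 → 1 ('d')
  [14] 16/4 → 1 ('d')
  [15] 4/10 → 1 ('d')
  [16] 10/14 → 0 ('')
  [17] 14/3 → 1 ('e')

n(n+1)/2 = 18·19/2 = 171
Σ LCP = 0 + 1 + 1 + 2 + 1 + 2 + 0 + 1 + 0 + 1 + 1 + 0 + 2 + 1 + 1 + 1 + 0 + 1 = 16
distinct = 171 − 16 = 155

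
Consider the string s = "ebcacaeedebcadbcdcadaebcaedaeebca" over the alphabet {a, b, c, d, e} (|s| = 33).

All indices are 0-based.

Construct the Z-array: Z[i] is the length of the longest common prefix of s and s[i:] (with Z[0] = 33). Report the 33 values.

Z[0]=33
i=1: fresh scan; Z[1]=0
i=2: fresh scan; Z[2]=0
i=3: fresh scan; Z[3]=0
i=4: fresh scan; Z[4]=0
i=5: fresh scan; Z[5]=0
i=6: fresh scan; Z[6]=1 grow→box=[6,7)
i=7: fresh scan; Z[7]=1 grow→box=[7,8)
i=8: fresh scan; Z[8]=0
i=9: fresh scan; Z[9]=4 grow→box=[9,13)
i=10: min(r-i=3, Z[1]=0)=0; Z[10]=0
i=11: min(r-i=2, Z[2]=0)=0; Z[11]=0
i=12: min(r-i=1, Z[3]=0)=0; Z[12]=0
i=13: fresh scan; Z[13]=0
i=14: fresh scan; Z[14]=0
i=15: fresh scan; Z[15]=0
i=16: fresh scan; Z[16]=0
i=17: fresh scan; Z[17]=0
i=18: fresh scan; Z[18]=0
i=19: fresh scan; Z[19]=0
i=20: fresh scan; Z[20]=0
i=21: fresh scan; Z[21]=4 grow→box=[21,25)
i=22: min(r-i=3, Z[1]=0)=0; Z[22]=0
i=23: min(r-i=2, Z[2]=0)=0; Z[23]=0
i=24: min(r-i=1, Z[3]=0)=0; Z[24]=0
i=25: fresh scan; Z[25]=1 grow→box=[25,26)
i=26: fresh scan; Z[26]=0
i=27: fresh scan; Z[27]=0
i=28: fresh scan; Z[28]=1 grow→box=[28,29)
i=29: fresh scan; Z[29]=4 grow→box=[29,33)
i=30: min(r-i=3, Z[1]=0)=0; Z[30]=0
i=31: min(r-i=2, Z[2]=0)=0; Z[31]=0
i=32: min(r-i=1, Z[3]=0)=0; Z[32]=0

[33, 0, 0, 0, 0, 0, 1, 1, 0, 4, 0, 0, 0, 0, 0, 0, 0, 0, 0, 0, 0, 4, 0, 0, 0, 1, 0, 0, 1, 4, 0, 0, 0]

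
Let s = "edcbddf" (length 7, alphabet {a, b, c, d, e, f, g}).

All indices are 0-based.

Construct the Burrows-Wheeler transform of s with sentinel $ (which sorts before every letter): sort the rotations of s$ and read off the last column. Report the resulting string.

rank  rotation  last
    0  $edcbddf  f
    1  bddf$edc  c
    2  cbddf$ed  d
    3  dcbddf$e  e
    4  ddf$edcb  b
    5  df$edcbd  d
    6  edcbddf$  $
    7  f$edcbdd  d

fcdebd$d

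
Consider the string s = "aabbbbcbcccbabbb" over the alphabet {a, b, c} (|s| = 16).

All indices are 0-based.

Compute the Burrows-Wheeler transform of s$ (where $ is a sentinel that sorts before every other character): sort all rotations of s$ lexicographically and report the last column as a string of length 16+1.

rank  rotation           last
    0  $aabbbbcbcccbabbb  b
    1  aabbbbcbcccbabbb$  $
    2  abbb$aabbbbcbcccb  b
    3  abbbbcbcccbabbb$a  a
    4  b$aabbbbcbcccbabb  b
    5  babbb$aabbbbcbccc  c
    6  bb$aabbbbcbcccbab  b
    7  bbb$aabbbbcbcccba  a
    8  bbbbcbcccbabbb$aa  a
    9  bbbcbcccbabbb$aab  b
   10  bbcbcccbabbb$aabb  b
   11  bcbcccbabbb$aabbb  b
   12  bcccbabbb$aabbbbc  c
   13  cbabbb$aabbbbcbcc  c
   14  cbcccbabbb$aabbbb  b
   15  ccbabbb$aabbbbcbc  c
   16  cccbabbb$aabbbbcb  b

b$babcbaabbbccbcb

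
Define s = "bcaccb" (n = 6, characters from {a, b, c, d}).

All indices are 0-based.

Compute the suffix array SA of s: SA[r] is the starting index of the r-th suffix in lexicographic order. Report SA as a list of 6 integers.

[2, 5, 0, 1, 4, 3]

rank→(start, suffix):
  0 → (2, 'accb')
  1 → (5, 'b')
  2 → (0, 'bcaccb')
  3 → (1, 'caccb')
  4 → (4, 'cb')
  5 → (3, 'ccb')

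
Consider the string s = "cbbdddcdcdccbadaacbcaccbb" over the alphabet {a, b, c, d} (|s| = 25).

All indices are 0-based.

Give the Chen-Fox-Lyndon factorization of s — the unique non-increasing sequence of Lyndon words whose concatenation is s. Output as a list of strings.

["c", "bbdddcdcdcc", "b", "ad", "aacbcaccbb"]

emit factor 1: 'c' (i=0, period=1)
emit factor 2: 'bbdddcdcdcc' (i=1, period=11)
emit factor 3: 'b' (i=12, period=1)
emit factor 4: 'ad' (i=13, period=2)
emit factor 5: 'aacbcaccbb' (i=15, period=10)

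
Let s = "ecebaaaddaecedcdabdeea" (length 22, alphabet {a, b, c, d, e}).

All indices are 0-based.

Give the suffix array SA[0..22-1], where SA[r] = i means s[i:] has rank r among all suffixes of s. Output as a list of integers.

rank→(start, suffix):
  0 → (21, 'a')
  1 → (4, 'aaaddaecedcdabdeea')
  2 → (5, 'aaddaecedcdabdeea')
  3 → (16, 'abdeea')
  4 → (6, 'addaecedcdabdeea')
  5 → (9, 'aecedcdabdeea')
  6 → (3, 'baaaddaecedcdabdeea')
  7 → (17, 'bdeea')
  8 → (14, 'cdabdeea')
  9 → (1, 'cebaaaddaecedcdabdeea')
  10 → (11, 'cedcdabdeea')
  11 → (15, 'dabdeea')
  12 → (8, 'daecedcdabdeea')
  13 → (13, 'dcdabdeea')
  14 → (7, 'ddaecedcdabdeea')
  15 → (18, 'deea')
  16 → (20, 'ea')
  17 → (2, 'ebaaaddaecedcdabdeea')
  18 → (0, 'ecebaaaddaecedcdabdeea')
  19 → (10, 'ecedcdabdeea')
  20 → (12, 'edcdabdeea')
  21 → (19, 'eea')

[21, 4, 5, 16, 6, 9, 3, 17, 14, 1, 11, 15, 8, 13, 7, 18, 20, 2, 0, 10, 12, 19]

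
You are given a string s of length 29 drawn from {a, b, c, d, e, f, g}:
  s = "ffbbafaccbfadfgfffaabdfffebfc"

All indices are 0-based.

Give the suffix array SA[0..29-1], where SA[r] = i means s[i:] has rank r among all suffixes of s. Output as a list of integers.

sorted suffixes:
  #0 SA[0]=18  'aabdfffebfc'
  #1 SA[1]=19  'abdfffebfc'
  #2 SA[2]=6  'accbfadfgfffaabdfffebfc'
  #3 SA[3]=11  'adfgfffaabdfffebfc'
  #4 SA[4]=4  'afaccbfadfgfffaabdfffebfc'
  #5 SA[5]=3  'bafaccbfadfgfffaabdfffebfc'
  #6 SA[6]=2  'bbafaccbfadfgfffaabdfffebfc'
  #7 SA[7]=20  'bdfffebfc'
  #8 SA[8]=9  'bfadfgfffaabdfffebfc'
  #9 SA[9]=26  'bfc'
  #10 SA[10]=28  'c'
  #11 SA[11]=8  'cbfadfgfffaabdfffebfc'
  #12 SA[12]=7  'ccbfadfgfffaabdfffebfc'
  #13 SA[13]=21  'dfffebfc'
  #14 SA[14]=12  'dfgfffaabdfffebfc'
  #15 SA[15]=25  'ebfc'
  #16 SA[16]=17  'faabdfffebfc'
  #17 SA[17]=5  'faccbfadfgfffaabdfffebfc'
  #18 SA[18]=10  'fadfgfffaabdfffebfc'
  #19 SA[19]=1  'fbbafaccbfadfgfffaabdfffebfc'
  #20 SA[20]=27  'fc'
  #21 SA[21]=24  'febfc'
  #22 SA[22]=16  'ffaabdfffebfc'
  #23 SA[23]=0  'ffbbafaccbfadfgfffaabdfffebfc'
  #24 SA[24]=23  'ffebfc'
  #25 SA[25]=15  'fffaabdfffebfc'
  #26 SA[26]=22  'fffebfc'
  #27 SA[27]=13  'fgfffaabdfffebfc'
  #28 SA[28]=14  'gfffaabdfffebfc'

[18, 19, 6, 11, 4, 3, 2, 20, 9, 26, 28, 8, 7, 21, 12, 25, 17, 5, 10, 1, 27, 24, 16, 0, 23, 15, 22, 13, 14]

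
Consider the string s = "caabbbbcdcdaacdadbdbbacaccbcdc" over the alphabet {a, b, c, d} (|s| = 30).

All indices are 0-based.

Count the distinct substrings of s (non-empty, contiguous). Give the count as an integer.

rank→(start, suffix):
  0 → (1, 'aabbbbcdcdaacdadbdbbacaccbcdc')
  1 → (11, 'aacdadbdbbacaccbcdc')
  2 → (2, 'abbbbcdcdaacdadbdbbacaccbcdc')
  3 → (21, 'acaccbcdc')
  4 → (23, 'accbcdc')
  5 → (12, 'acdadbdbbacaccbcdc')
  6 → (15, 'adbdbbacaccbcdc')
  7 → (20, 'bacaccbcdc')
  8 → (19, 'bbacaccbcdc')
  9 → (3, 'bbbbcdcdaacdadbdbbacaccbcdc')
  10 → (4, 'bbbcdcdaacdadbdbbacaccbcdc')
  11 → (5, 'bbcdcdaacdadbdbbacaccbcdc')
  12 → (26, 'bcdc')
  13 → (6, 'bcdcdaacdadbdbbacaccbcdc')
  14 → (17, 'bdbbacaccbcdc')
  15 → (29, 'c')
  16 → (0, 'caabbbbcdcdaacdadbdbbacaccbcdc')
  17 → (22, 'caccbcdc')
  18 → (25, 'cbcdc')
  19 → (24, 'ccbcdc')
  20 → (9, 'cdaacdadbdbbacaccbcdc')
  21 → (13, 'cdadbdbbacaccbcdc')
  22 → (27, 'cdc')
  23 → (7, 'cdcdaacdadbdbbacaccbcdc')
  24 → (10, 'daacdadbdbbacaccbcdc')
  25 → (14, 'dadbdbbacaccbcdc')
  26 → (18, 'dbbacaccbcdc')
  27 → (16, 'dbdbbacaccbcdc')
  28 → (28, 'dc')
  29 → (8, 'dcdaacdadbdbbacaccbcdc')

SA = [1, 11, 2, 21, 23, 12, 15, 20, 19, 3, 4, 5, 26, 6, 17, 29, 0, 22, 25, 24, 9, 13, 27, 7, 10, 14, 18, 16, 28, 8]
[i] adj suffixes → lcp
  [1] 1/11 → 2 ('aa')
  [2] 11/2 → 1 ('a')
  [3] 2/21 → 1 ('a')
  [4] 21/23 → 2 ('ac')
  [5] 23/12 → 2 ('ac')
  [6] 12/15 → 1 ('a')
  [7] 15/20 → 0 ('')
  [8] 20/19 → 1 ('b')
  [9] 19/3 → 2 ('bb')
  [10] 3/4 → 3 ('bbb')
  [11] 4/5 → 2 ('bb')
  [12] 5/26 → 1 ('b')
  [13] 26/6 → 4 ('bcdc')
  [14] 6/17 → 1 ('b')
  [15] 17/29 → 0 ('')
  [16] 29/0 → 1 ('c')
  [17] 0/22 → 2 ('ca')
  [18] 22/25 → 1 ('c')
  [19] 25/24 → 1 ('c')
  [20] 24/9 → 1 ('c')
  [21] 9/13 → 3 ('cda')
  [22] 13/27 → 2 ('cd')
  [23] 27/7 → 3 ('cdc')
  [24] 7/10 → 0 ('')
  [25] 10/14 → 2 ('da')
  [26] 14/18 → 1 ('d')
  [27] 18/16 → 2 ('db')
  [28] 16/28 → 1 ('d')
  [29] 28/8 → 2 ('dc')

n(n+1)/2 = 30·31/2 = 465
Σ LCP = 0 + 2 + 1 + 1 + 2 + 2 + 1 + 0 + 1 + 2 + 3 + 2 + 1 + 4 + 1 + 0 + 1 + 2 + 1 + 1 + 1 + 3 + 2 + 3 + 0 + 2 + 1 + 2 + 1 + 2 = 45
distinct = 465 − 45 = 420

420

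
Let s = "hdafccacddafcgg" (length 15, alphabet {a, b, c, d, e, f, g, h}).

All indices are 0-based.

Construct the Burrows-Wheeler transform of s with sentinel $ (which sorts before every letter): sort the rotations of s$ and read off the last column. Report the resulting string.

gcddcfafhdcaagc$

rank  rotation          last
    0  $hdafccacddafcgg  g
    1  acddafcgg$hdafcc  c
    2  afccacddafcgg$hd  d
    3  afcgg$hdafccacdd  d
    4  cacddafcgg$hdafc  c
    5  ccacddafcgg$hdaf  f
    6  cddafcgg$hdafcca  a
    7  cgg$hdafccacddaf  f
    8  dafccacddafcgg$h  h
    9  dafcgg$hdafccacd  d
   10  ddafcgg$hdafccac  c
   11  fccacddafcgg$hda  a
   12  fcgg$hdafccacdda  a
   13  g$hdafccacddafcg  g
   14  gg$hdafccacddafc  c
   15  hdafccacddafcgg$  $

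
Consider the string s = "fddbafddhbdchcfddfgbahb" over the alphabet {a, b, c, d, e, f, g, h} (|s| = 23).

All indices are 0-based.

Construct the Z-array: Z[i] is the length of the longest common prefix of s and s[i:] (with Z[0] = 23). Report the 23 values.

Z[0]=23
i=1: fresh scan; Z[1]=0
i=2: fresh scan; Z[2]=0
i=3: fresh scan; Z[3]=0
i=4: fresh scan; Z[4]=0
i=5: fresh scan; Z[5]=3 extend→box=[5,8)
i=6: min(r-i=2, Z[1]=0)=0; Z[6]=0
i=7: min(r-i=1, Z[2]=0)=0; Z[7]=0
i=8: fresh scan; Z[8]=0
i=9: fresh scan; Z[9]=0
i=10: fresh scan; Z[10]=0
i=11: fresh scan; Z[11]=0
i=12: fresh scan; Z[12]=0
i=13: fresh scan; Z[13]=0
i=14: fresh scan; Z[14]=3 extend→box=[14,17)
i=15: min(r-i=2, Z[1]=0)=0; Z[15]=0
i=16: min(r-i=1, Z[2]=0)=0; Z[16]=0
i=17: fresh scan; Z[17]=1 extend→box=[17,18)
i=18: fresh scan; Z[18]=0
i=19: fresh scan; Z[19]=0
i=20: fresh scan; Z[20]=0
i=21: fresh scan; Z[21]=0
i=22: fresh scan; Z[22]=0

[23, 0, 0, 0, 0, 3, 0, 0, 0, 0, 0, 0, 0, 0, 3, 0, 0, 1, 0, 0, 0, 0, 0]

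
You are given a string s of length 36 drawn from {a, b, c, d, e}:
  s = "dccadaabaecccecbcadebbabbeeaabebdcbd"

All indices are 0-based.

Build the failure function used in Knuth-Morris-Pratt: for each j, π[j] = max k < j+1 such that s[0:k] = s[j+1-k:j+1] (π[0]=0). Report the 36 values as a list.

[0, 0, 0, 0, 1, 0, 0, 0, 0, 0, 0, 0, 0, 0, 0, 0, 0, 0, 1, 0, 0, 0, 0, 0, 0, 0, 0, 0, 0, 0, 0, 0, 1, 2, 0, 1]

π[0] = 0
j=1 s[j]='c': π[1]=0 (border '')
j=2 s[j]='c': π[2]=0 (border '')
j=3 s[j]='a': π[3]=0 (border '')
j=4 s[j]='d': π[4]=1 (border 'd')
j=5 s[j]='a': k: 1→0; π[5]=0 (border '')
j=6 s[j]='a': π[6]=0 (border '')
j=7 s[j]='b': π[7]=0 (border '')
j=8 s[j]='a': π[8]=0 (border '')
j=9 s[j]='e': π[9]=0 (border '')
j=10 s[j]='c': π[10]=0 (border '')
j=11 s[j]='c': π[11]=0 (border '')
j=12 s[j]='c': π[12]=0 (border '')
j=13 s[j]='e': π[13]=0 (border '')
j=14 s[j]='c': π[14]=0 (border '')
j=15 s[j]='b': π[15]=0 (border '')
j=16 s[j]='c': π[16]=0 (border '')
j=17 s[j]='a': π[17]=0 (border '')
j=18 s[j]='d': π[18]=1 (border 'd')
j=19 s[j]='e': k: 1→0; π[19]=0 (border '')
j=20 s[j]='b': π[20]=0 (border '')
j=21 s[j]='b': π[21]=0 (border '')
j=22 s[j]='a': π[22]=0 (border '')
j=23 s[j]='b': π[23]=0 (border '')
j=24 s[j]='b': π[24]=0 (border '')
j=25 s[j]='e': π[25]=0 (border '')
j=26 s[j]='e': π[26]=0 (border '')
j=27 s[j]='a': π[27]=0 (border '')
j=28 s[j]='a': π[28]=0 (border '')
j=29 s[j]='b': π[29]=0 (border '')
j=30 s[j]='e': π[30]=0 (border '')
j=31 s[j]='b': π[31]=0 (border '')
j=32 s[j]='d': π[32]=1 (border 'd')
j=33 s[j]='c': π[33]=2 (border 'dc')
j=34 s[j]='b': k: 2→0; π[34]=0 (border '')
j=35 s[j]='d': π[35]=1 (border 'd')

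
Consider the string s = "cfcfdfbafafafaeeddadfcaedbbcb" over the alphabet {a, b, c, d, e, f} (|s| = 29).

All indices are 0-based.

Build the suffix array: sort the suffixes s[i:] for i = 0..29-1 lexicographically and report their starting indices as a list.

[18, 22, 13, 11, 9, 7, 28, 6, 25, 26, 21, 27, 0, 2, 17, 24, 16, 4, 19, 23, 15, 14, 12, 10, 8, 5, 20, 1, 3]

rank→(start, suffix):
  0 → (18, 'adfcaedbbcb')
  1 → (22, 'aedbbcb')
  2 → (13, 'aeeddadfcaedbbcb')
  3 → (11, 'afaeeddadfcaedbbcb')
  4 → (9, 'afafaeeddadfcaedbbcb')
  5 → (7, 'afafafaeeddadfcaedbbcb')
  6 → (28, 'b')
  7 → (6, 'bafafafaeeddadfcaedbbcb')
  8 → (25, 'bbcb')
  9 → (26, 'bcb')
  10 → (21, 'caedbbcb')
  11 → (27, 'cb')
  12 → (0, 'cfcfdfbafafafaeeddadfcaedbbcb')
  13 → (2, 'cfdfbafafafaeeddadfcaedbbcb')
  14 → (17, 'dadfcaedbbcb')
  15 → (24, 'dbbcb')
  16 → (16, 'ddadfcaedbbcb')
  17 → (4, 'dfbafafafaeeddadfcaedbbcb')
  18 → (19, 'dfcaedbbcb')
  19 → (23, 'edbbcb')
  20 → (15, 'eddadfcaedbbcb')
  21 → (14, 'eeddadfcaedbbcb')
  22 → (12, 'faeeddadfcaedbbcb')
  23 → (10, 'fafaeeddadfcaedbbcb')
  24 → (8, 'fafafaeeddadfcaedbbcb')
  25 → (5, 'fbafafafaeeddadfcaedbbcb')
  26 → (20, 'fcaedbbcb')
  27 → (1, 'fcfdfbafafafaeeddadfcaedbbcb')
  28 → (3, 'fdfbafafafaeeddadfcaedbbcb')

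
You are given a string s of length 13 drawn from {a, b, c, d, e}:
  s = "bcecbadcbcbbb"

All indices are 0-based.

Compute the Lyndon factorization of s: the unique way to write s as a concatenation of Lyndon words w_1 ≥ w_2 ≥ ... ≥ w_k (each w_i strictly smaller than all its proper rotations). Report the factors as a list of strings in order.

["bcec", "b", "adcbcbbb"]

emit factor 1: 'bcec' (i=0, period=4)
emit factor 2: 'b' (i=4, period=1)
emit factor 3: 'adcbcbbb' (i=5, period=8)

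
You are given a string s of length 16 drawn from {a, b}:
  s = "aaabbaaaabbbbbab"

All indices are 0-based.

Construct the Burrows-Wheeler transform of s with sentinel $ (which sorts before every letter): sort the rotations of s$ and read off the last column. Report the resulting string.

rank  rotation           last
    0  $aaabbaaaabbbbbab  b
    1  aaaabbbbbab$aaabb  b
    2  aaabbaaaabbbbbab$  $
    3  aaabbbbbab$aaabba  a
    4  aabbaaaabbbbbab$a  a
    5  aabbbbbab$aaabbaa  a
    6  ab$aaabbaaaabbbbb  b
    7  abbaaaabbbbbab$aa  a
    8  abbbbbab$aaabbaaa  a
    9  b$aaabbaaaabbbbba  a
   10  baaaabbbbbab$aaab  b
   11  bab$aaabbaaaabbbb  b
   12  bbaaaabbbbbab$aaa  a
   13  bbab$aaabbaaaabbb  b
   14  bbbab$aaabbaaaabb  b
   15  bbbbab$aaabbaaaab  b
   16  bbbbbab$aaabbaaaa  a

bb$aaabaaabbabbba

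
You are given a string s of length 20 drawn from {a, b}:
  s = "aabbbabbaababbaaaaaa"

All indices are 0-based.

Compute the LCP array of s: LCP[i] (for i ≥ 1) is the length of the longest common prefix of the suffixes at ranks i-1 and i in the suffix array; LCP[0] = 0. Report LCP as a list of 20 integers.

sorted suffixes:
  #0 SA[0]=19  'a'
  #1 SA[1]=18  'aa'
  #2 SA[2]=17  'aaa'
  #3 SA[3]=16  'aaaa'
  #4 SA[4]=15  'aaaaa'
  #5 SA[5]=14  'aaaaaa'
  #6 SA[6]=8  'aababbaaaaaa'
  #7 SA[7]=0  'aabbbabbaababbaaaaaa'
  #8 SA[8]=9  'ababbaaaaaa'
  #9 SA[9]=11  'abbaaaaaa'
  #10 SA[10]=5  'abbaababbaaaaaa'
  #11 SA[11]=1  'abbbabbaababbaaaaaa'
  #12 SA[12]=13  'baaaaaa'
  #13 SA[13]=7  'baababbaaaaaa'
  #14 SA[14]=10  'babbaaaaaa'
  #15 SA[15]=4  'babbaababbaaaaaa'
  #16 SA[16]=12  'bbaaaaaa'
  #17 SA[17]=6  'bbaababbaaaaaa'
  #18 SA[18]=3  'bbabbaababbaaaaaa'
  #19 SA[19]=2  'bbbabbaababbaaaaaa'

SA = [19, 18, 17, 16, 15, 14, 8, 0, 9, 11, 5, 1, 13, 7, 10, 4, 12, 6, 3, 2]
rank  pair      lcp
   1  s[19:],s[18:]  1  'a'
   2  s[18:],s[17:]  2  'aa'
   3  s[17:],s[16:]  3  'aaa'
   4  s[16:],s[15:]  4  'aaaa'
   5  s[15:],s[14:]  5  'aaaaa'
   6  s[14:],s[8:]  2  'aa'
   7  s[8:],s[0:]  3  'aab'
   8  s[0:],s[9:]  1  'a'
   9  s[9:],s[11:]  2  'ab'
  10  s[11:],s[5:]  5  'abbaa'
  11  s[5:],s[1:]  3  'abb'
  12  s[1:],s[13:]  0  ''
  13  s[13:],s[7:]  3  'baa'
  14  s[7:],s[10:]  2  'ba'
  15  s[10:],s[4:]  6  'babbaa'
  16  s[4:],s[12:]  1  'b'
  17  s[12:],s[6:]  4  'bbaa'
  18  s[6:],s[3:]  3  'bba'
  19  s[3:],s[2:]  2  'bb'

[0, 1, 2, 3, 4, 5, 2, 3, 1, 2, 5, 3, 0, 3, 2, 6, 1, 4, 3, 2]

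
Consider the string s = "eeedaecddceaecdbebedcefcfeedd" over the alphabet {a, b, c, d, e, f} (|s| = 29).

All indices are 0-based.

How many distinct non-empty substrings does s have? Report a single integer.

396

rank | idx | suffix
   0 |  11 | aecdbebedcefcfeedd
   1 |   4 | aecddceaecdbebedcefcfeedd
   2 |  15 | bebedcefcfeedd
   3 |  17 | bedcefcfeedd
   4 |  13 | cdbebedcefcfeedd
   5 |   6 | cddceaecdbebedcefcfeedd
   6 |   9 | ceaecdbebedcefcfeedd
   7 |  20 | cefcfeedd
   8 |  23 | cfeedd
   9 |  28 | d
  10 |   3 | daecddceaecdbebedcefcfeedd
  11 |  14 | dbebedcefcfeedd
  12 |   8 | dceaecdbebedcefcfeedd
  13 |  19 | dcefcfeedd
  14 |  27 | dd
  15 |   7 | ddceaecdbebedcefcfeedd
  16 |  10 | eaecdbebedcefcfeedd
  17 |  16 | ebedcefcfeedd
  18 |  12 | ecdbebedcefcfeedd
  19 |   5 | ecddceaecdbebedcefcfeedd
  20 |   2 | edaecddceaecdbebedcefcfeedd
  21 |  18 | edcefcfeedd
  22 |  26 | edd
  23 |   1 | eedaecddceaecdbebedcefcfeedd
  24 |  25 | eedd
  25 |   0 | eeedaecddceaecdbebedcefcfeedd
  26 |  21 | efcfeedd
  27 |  22 | fcfeedd
  28 |  24 | feedd

SA = [11, 4, 15, 17, 13, 6, 9, 20, 23, 28, 3, 14, 8, 19, 27, 7, 10, 16, 12, 5, 2, 18, 26, 1, 25, 0, 21, 22, 24]
rank  pair      lcp
   1  s[11:],s[4:]  4  'aecd'
   2  s[4:],s[15:]  0  ''
   3  s[15:],s[17:]  2  'be'
   4  s[17:],s[13:]  0  ''
   5  s[13:],s[6:]  2  'cd'
   6  s[6:],s[9:]  1  'c'
   7  s[9:],s[20:]  2  'ce'
   8  s[20:],s[23:]  1  'c'
   9  s[23:],s[28:]  0  ''
  10  s[28:],s[3:]  1  'd'
  11  s[3:],s[14:]  1  'd'
  12  s[14:],s[8:]  1  'd'
  13  s[8:],s[19:]  3  'dce'
  14  s[19:],s[27:]  1  'd'
  15  s[27:],s[7:]  2  'dd'
  16  s[7:],s[10:]  0  ''
  17  s[10:],s[16:]  1  'e'
  18  s[16:],s[12:]  1  'e'
  19  s[12:],s[5:]  3  'ecd'
  20  s[5:],s[2:]  1  'e'
  21  s[2:],s[18:]  2  'ed'
  22  s[18:],s[26:]  2  'ed'
  23  s[26:],s[1:]  1  'e'
  24  s[1:],s[25:]  3  'eed'
  25  s[25:],s[0:]  2  'ee'
  26  s[0:],s[21:]  1  'e'
  27  s[21:],s[22:]  0  ''
  28  s[22:],s[24:]  1  'f'

n(n+1)/2 = 29·30/2 = 435
Σ LCP = 0 + 4 + 0 + 2 + 0 + 2 + 1 + 2 + 1 + 0 + 1 + 1 + 1 + 3 + 1 + 2 + 0 + 1 + 1 + 3 + 1 + 2 + 2 + 1 + 3 + 2 + 1 + 0 + 1 = 39
distinct = 435 − 39 = 396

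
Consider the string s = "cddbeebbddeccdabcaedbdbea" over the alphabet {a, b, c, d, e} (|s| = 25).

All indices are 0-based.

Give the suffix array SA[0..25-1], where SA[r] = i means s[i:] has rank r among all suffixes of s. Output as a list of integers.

[24, 14, 17, 6, 15, 20, 7, 22, 3, 16, 11, 12, 0, 13, 19, 21, 2, 1, 8, 9, 23, 5, 10, 18, 4]

sorted suffixes:
  #0 SA[0]=24  'a'
  #1 SA[1]=14  'abcaedbdbea'
  #2 SA[2]=17  'aedbdbea'
  #3 SA[3]=6  'bbddeccdabcaedbdbea'
  #4 SA[4]=15  'bcaedbdbea'
  #5 SA[5]=20  'bdbea'
  #6 SA[6]=7  'bddeccdabcaedbdbea'
  #7 SA[7]=22  'bea'
  #8 SA[8]=3  'beebbddeccdabcaedbdbea'
  #9 SA[9]=16  'caedbdbea'
  #10 SA[10]=11  'ccdabcaedbdbea'
  #11 SA[11]=12  'cdabcaedbdbea'
  #12 SA[12]=0  'cddbeebbddeccdabcaedbdbea'
  #13 SA[13]=13  'dabcaedbdbea'
  #14 SA[14]=19  'dbdbea'
  #15 SA[15]=21  'dbea'
  #16 SA[16]=2  'dbeebbddeccdabcaedbdbea'
  #17 SA[17]=1  'ddbeebbddeccdabcaedbdbea'
  #18 SA[18]=8  'ddeccdabcaedbdbea'
  #19 SA[19]=9  'deccdabcaedbdbea'
  #20 SA[20]=23  'ea'
  #21 SA[21]=5  'ebbddeccdabcaedbdbea'
  #22 SA[22]=10  'eccdabcaedbdbea'
  #23 SA[23]=18  'edbdbea'
  #24 SA[24]=4  'eebbddeccdabcaedbdbea'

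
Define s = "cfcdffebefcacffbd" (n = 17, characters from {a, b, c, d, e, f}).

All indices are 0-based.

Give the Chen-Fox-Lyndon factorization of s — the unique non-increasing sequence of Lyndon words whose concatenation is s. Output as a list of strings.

emit factor 1: 'cf' (i=0, period=2)
emit factor 2: 'cdffe' (i=2, period=5)
emit factor 3: 'befc' (i=7, period=4)
emit factor 4: 'acffbd' (i=11, period=6)

["cf", "cdffe", "befc", "acffbd"]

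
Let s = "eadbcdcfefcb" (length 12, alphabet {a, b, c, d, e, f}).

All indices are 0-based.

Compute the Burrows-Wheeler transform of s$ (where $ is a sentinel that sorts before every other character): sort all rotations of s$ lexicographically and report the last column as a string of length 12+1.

rank  rotation       last
    0  $eadbcdcfefcb  b
    1  adbcdcfefcb$e  e
    2  b$eadbcdcfefc  c
    3  bcdcfefcb$ead  d
    4  cb$eadbcdcfef  f
    5  cdcfefcb$eadb  b
    6  cfefcb$eadbcd  d
    7  dbcdcfefcb$ea  a
    8  dcfefcb$eadbc  c
    9  eadbcdcfefcb$  $
   10  efcb$eadbcdcf  f
   11  fcb$eadbcdcfe  e
   12  fefcb$eadbcdc  c

becdfbdac$fec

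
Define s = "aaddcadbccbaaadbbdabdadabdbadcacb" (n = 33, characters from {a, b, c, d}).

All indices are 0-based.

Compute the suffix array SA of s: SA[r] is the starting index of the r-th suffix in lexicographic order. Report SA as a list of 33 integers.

[11, 12, 0, 18, 23, 30, 21, 13, 5, 27, 1, 32, 10, 26, 15, 7, 16, 19, 24, 29, 4, 31, 9, 8, 17, 22, 20, 25, 14, 6, 28, 3, 2]

rank | idx | suffix
   0 |  11 | aaadbbdabdadabdbadcacb
   1 |  12 | aadbbdabdadabdbadcacb
   2 |   0 | aaddcadbccbaaadbbdabdadabdbadcacb
   3 |  18 | abdadabdbadcacb
   4 |  23 | abdbadcacb
   5 |  30 | acb
   6 |  21 | adabdbadcacb
   7 |  13 | adbbdabdadabdbadcacb
   8 |   5 | adbccbaaadbbdabdadabdbadcacb
   9 |  27 | adcacb
  10 |   1 | addcadbccbaaadbbdabdadabdbadcacb
  11 |  32 | b
  12 |  10 | baaadbbdabdadabdbadcacb
  13 |  26 | badcacb
  14 |  15 | bbdabdadabdbadcacb
  15 |   7 | bccbaaadbbdabdadabdbadcacb
  16 |  16 | bdabdadabdbadcacb
  17 |  19 | bdadabdbadcacb
  18 |  24 | bdbadcacb
  19 |  29 | cacb
  20 |   4 | cadbccbaaadbbdabdadabdbadcacb
  21 |  31 | cb
  22 |   9 | cbaaadbbdabdadabdbadcacb
  23 |   8 | ccbaaadbbdabdadabdbadcacb
  24 |  17 | dabdadabdbadcacb
  25 |  22 | dabdbadcacb
  26 |  20 | dadabdbadcacb
  27 |  25 | dbadcacb
  28 |  14 | dbbdabdadabdbadcacb
  29 |   6 | dbccbaaadbbdabdadabdbadcacb
  30 |  28 | dcacb
  31 |   3 | dcadbccbaaadbbdabdadabdbadcacb
  32 |   2 | ddcadbccbaaadbbdabdadabdbadcacb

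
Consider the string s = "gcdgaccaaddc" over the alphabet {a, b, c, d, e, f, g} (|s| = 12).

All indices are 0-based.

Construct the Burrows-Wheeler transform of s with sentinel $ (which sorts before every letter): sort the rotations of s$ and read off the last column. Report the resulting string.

rank  rotation       last
    0  $gcdgaccaaddc  c
    1  aaddc$gcdgacc  c
    2  accaaddc$gcdg  g
    3  addc$gcdgacca  a
    4  c$gcdgaccaadd  d
    5  caaddc$gcdgac  c
    6  ccaaddc$gcdga  a
    7  cdgaccaaddc$g  g
    8  dc$gcdgaccaad  d
    9  ddc$gcdgaccaa  a
   10  dgaccaaddc$gc  c
   11  gaccaaddc$gcd  d
   12  gcdgaccaaddc$  $

ccgadcagdacd$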